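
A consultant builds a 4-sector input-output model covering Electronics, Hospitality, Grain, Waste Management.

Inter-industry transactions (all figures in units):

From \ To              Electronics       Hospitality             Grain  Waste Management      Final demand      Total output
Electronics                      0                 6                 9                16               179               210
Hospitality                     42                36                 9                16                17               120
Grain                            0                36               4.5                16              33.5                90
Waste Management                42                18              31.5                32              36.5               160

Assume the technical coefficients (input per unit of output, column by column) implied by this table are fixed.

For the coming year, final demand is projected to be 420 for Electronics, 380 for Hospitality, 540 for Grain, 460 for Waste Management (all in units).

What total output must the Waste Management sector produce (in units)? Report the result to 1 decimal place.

x_4 = 1431.6

Technical coefficients a_ij = z_ij / X_j:
  a_11 = 0/210 = 0.00, a_21 = 42/210 = 0.20, a_31 = 0/210 = 0.00, a_41 = 42/210 = 0.20
  a_12 = 6/120 = 0.05, a_22 = 36/120 = 0.30, a_32 = 36/120 = 0.30, a_42 = 18/120 = 0.15
  a_13 = 9/90 = 0.10, a_23 = 9/90 = 0.10, a_33 = 4.5/90 = 0.05, a_43 = 31.5/90 = 0.35
  a_14 = 16/160 = 0.10, a_24 = 16/160 = 0.10, a_34 = 16/160 = 0.10, a_44 = 32/160 = 0.20
I − A =
  [   1.00    -0.05    -0.10    -0.10]
  [  -0.20     0.70    -0.10    -0.10]
  [   0.00    -0.30     0.95    -0.10]
  [  -0.20    -0.15    -0.35     0.80]
Compute the cofactors C_ij = (−1)^(i+j)·(3×3 minor ij) of I−A; the adjugate is their transpose:
adj(I−A) = Cᵀ =
  [ 0.45725   0.08650   0.08625   0.07875]
  [ 0.16600   0.70400   0.13800   0.12600]
  [ 0.07100   0.25000   0.51900   0.10500]
  [ 0.17650   0.26300   0.27450   0.61950]
det(I−A) = Σ_j (I−A)_1j·C_1j = (1.00)(0.45725) + (-0.05)(0.16600) + (-0.10)(0.07100) + (-0.10)(0.17650) = 0.4242
(I − A)⁻¹ = adj(I−A) / det(I−A) ≈
  [   1.0779     0.2039     0.2033     0.1856]
  [   0.3913     1.6596     0.3253     0.2970]
  [   0.1674     0.5893     1.2235     0.2475]
  [   0.4161     0.6200     0.6471     1.4604]
x = (I − A)⁻¹ d = adj(I−A)·d / det(I−A), with det(I−A) = 0.4242:
  x_1 = (0.45725·420 + 0.08650·380 + 0.08625·540 + 0.07875·460) / 0.4242 = 307.715 / 0.4242 ≈ 725.4
  x_2 = (0.16600·420 + 0.70400·380 + 0.13800·540 + 0.12600·460) / 0.4242 = 469.72 / 0.4242 ≈ 1107.3
  x_3 = (0.07100·420 + 0.25000·380 + 0.51900·540 + 0.10500·460) / 0.4242 = 453.38 / 0.4242 ≈ 1068.8
  x_4 = (0.17650·420 + 0.26300·380 + 0.27450·540 + 0.61950·460) / 0.4242 = 607.27 / 0.4242 ≈ 1431.6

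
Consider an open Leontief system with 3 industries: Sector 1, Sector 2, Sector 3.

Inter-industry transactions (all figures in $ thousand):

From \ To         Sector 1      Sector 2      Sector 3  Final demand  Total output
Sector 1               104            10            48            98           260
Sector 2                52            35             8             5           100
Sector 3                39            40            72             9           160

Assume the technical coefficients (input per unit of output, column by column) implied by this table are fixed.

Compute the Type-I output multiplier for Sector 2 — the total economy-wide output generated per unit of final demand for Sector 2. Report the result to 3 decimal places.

Technical coefficients a_ij = z_ij / X_j:
  a_11 = 104/260 = 0.40, a_21 = 52/260 = 0.20, a_31 = 39/260 = 0.15
  a_12 = 10/100 = 0.10, a_22 = 35/100 = 0.35, a_32 = 40/100 = 0.40
  a_13 = 48/160 = 0.30, a_23 = 8/160 = 0.05, a_33 = 72/160 = 0.45
I − A =
  [   0.60    -0.10    -0.30]
  [  -0.20     0.65    -0.05]
  [  -0.15    -0.40     0.55]
Cofactors of I−A, C_ij = (−1)^(i+j)·(minor ij) (rows/columns in the sector order above):
  C_11 = (0.65)(0.55) − (-0.05)(-0.40) = 0.3375
  C_12 = −[(-0.20)(0.55) − (-0.05)(-0.15)] = 0.1175
  C_13 = (-0.20)(-0.40) − (0.65)(-0.15) = 0.1775
  C_21 = −[(-0.10)(0.55) − (-0.30)(-0.40)] = 0.1750
  C_22 = (0.60)(0.55) − (-0.30)(-0.15) = 0.2850
  C_23 = −[(0.60)(-0.40) − (-0.10)(-0.15)] = 0.2550
  C_31 = (-0.10)(-0.05) − (-0.30)(0.65) = 0.2000
  C_32 = −[(0.60)(-0.05) − (-0.30)(-0.20)] = 0.0900
  C_33 = (0.60)(0.65) − (-0.10)(-0.20) = 0.3700
det(I−A) = Σ_j (I−A)_1j·C_1j = (0.60)(0.3375) + (-0.10)(0.1175) + (-0.30)(0.1775) = 0.1375
adj(I−A) = Cᵀ =
  [ 0.3375   0.1750   0.2000]
  [ 0.1175   0.2850   0.0900]
  [ 0.1775   0.2550   0.3700]
(I − A)⁻¹ = adj(I−A) / det(I−A) ≈
  [   2.4545     1.2727     1.4545]
  [   0.8545     2.0727     0.6545]
  [   1.2909     1.8545     2.6909]
The output multiplier for sector j is the column-j sum of the Leontief inverse (I − A)⁻¹ = adj(I−A) / det(I−A).
Column 2 of adj(I−A): (0.1750, 0.2850, 0.2550); det(I−A) = 0.1375.
m_2 = (0.1750 + 0.2850 + 0.2550) / 0.1375 = 0.715 / 0.1375 = 5.200.

m_2 = 5.200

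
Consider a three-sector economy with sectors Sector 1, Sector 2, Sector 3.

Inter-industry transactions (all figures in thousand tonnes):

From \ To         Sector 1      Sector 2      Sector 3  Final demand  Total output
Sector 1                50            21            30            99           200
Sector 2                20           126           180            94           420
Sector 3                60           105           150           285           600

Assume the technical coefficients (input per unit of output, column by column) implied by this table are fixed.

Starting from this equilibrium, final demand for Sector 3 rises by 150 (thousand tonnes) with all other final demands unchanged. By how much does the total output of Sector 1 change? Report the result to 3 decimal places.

Technical coefficients a_ij = z_ij / X_j:
  a_11 = 50/200 = 0.25, a_21 = 20/200 = 0.10, a_31 = 60/200 = 0.30
  a_12 = 21/420 = 0.05, a_22 = 126/420 = 0.30, a_32 = 105/420 = 0.25
  a_13 = 30/600 = 0.05, a_23 = 180/600 = 0.30, a_33 = 150/600 = 0.25
I − A =
  [   0.75    -0.05    -0.05]
  [  -0.10     0.70    -0.30]
  [  -0.30    -0.25     0.75]
Cofactors of I−A, C_ij = (−1)^(i+j)·(minor ij) (rows/columns in the sector order above):
  C_11 = (0.70)(0.75) − (-0.30)(-0.25) = 0.4500
  C_12 = −[(-0.10)(0.75) − (-0.30)(-0.30)] = 0.1650
  C_13 = (-0.10)(-0.25) − (0.70)(-0.30) = 0.2350
  C_21 = −[(-0.05)(0.75) − (-0.05)(-0.25)] = 0.0500
  C_22 = (0.75)(0.75) − (-0.05)(-0.30) = 0.5475
  C_23 = −[(0.75)(-0.25) − (-0.05)(-0.30)] = 0.2025
  C_31 = (-0.05)(-0.30) − (-0.05)(0.70) = 0.0500
  C_32 = −[(0.75)(-0.30) − (-0.05)(-0.10)] = 0.2300
  C_33 = (0.75)(0.70) − (-0.05)(-0.10) = 0.5200
det(I−A) = Σ_j (I−A)_1j·C_1j = (0.75)(0.4500) + (-0.05)(0.1650) + (-0.05)(0.2350) = 0.3175
adj(I−A) = Cᵀ =
  [ 0.4500   0.0500   0.0500]
  [ 0.1650   0.5475   0.2300]
  [ 0.2350   0.2025   0.5200]
(I − A)⁻¹ = adj(I−A) / det(I−A) ≈
  [   1.4173     0.1575     0.1575]
  [   0.5197     1.7244     0.7244]
  [   0.7402     0.6378     1.6378]
Δx = (I − A)⁻¹ Δd with Δd having +150 in the Sector 3 component and 0 elsewhere.
So Δx_1 = L_13 · (+150), where L_13 = adj(I−A)_13 / det(I−A) = 0.0500 / 0.3175.
Δx_1 = 0.0500 × (+150) / 0.3175 = 7.50 / 0.3175 ≈ 23.622.

Δx_1 = 23.622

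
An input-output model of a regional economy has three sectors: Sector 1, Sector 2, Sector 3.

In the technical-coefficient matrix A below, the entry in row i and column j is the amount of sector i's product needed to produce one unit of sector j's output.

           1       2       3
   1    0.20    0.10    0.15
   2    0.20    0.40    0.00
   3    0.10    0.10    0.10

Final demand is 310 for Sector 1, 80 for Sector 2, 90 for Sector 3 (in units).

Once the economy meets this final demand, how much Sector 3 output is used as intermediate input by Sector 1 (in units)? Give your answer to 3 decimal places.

z_31 = 45.746

I − A =
  [   0.80    -0.10    -0.15]
  [  -0.20     0.60     0.00]
  [  -0.10    -0.10     0.90]
Cofactors of I−A, C_ij = (−1)^(i+j)·(minor ij) (rows/columns in the sector order above):
  C_11 = (0.60)(0.90) − (0.00)(-0.10) = 0.5400
  C_12 = −[(-0.20)(0.90) − (0.00)(-0.10)] = 0.1800
  C_13 = (-0.20)(-0.10) − (0.60)(-0.10) = 0.0800
  C_21 = −[(-0.10)(0.90) − (-0.15)(-0.10)] = 0.1050
  C_22 = (0.80)(0.90) − (-0.15)(-0.10) = 0.7050
  C_23 = −[(0.80)(-0.10) − (-0.10)(-0.10)] = 0.0900
  C_31 = (-0.10)(0.00) − (-0.15)(0.60) = 0.0900
  C_32 = −[(0.80)(0.00) − (-0.15)(-0.20)] = 0.0300
  C_33 = (0.80)(0.60) − (-0.10)(-0.20) = 0.4600
det(I−A) = Σ_j (I−A)_1j·C_1j = (0.80)(0.5400) + (-0.10)(0.1800) + (-0.15)(0.0800) = 0.4020
adj(I−A) = Cᵀ =
  [ 0.5400   0.1050   0.0900]
  [ 0.1800   0.7050   0.0300]
  [ 0.0800   0.0900   0.4600]
(I − A)⁻¹ = adj(I−A) / det(I−A) ≈
  [   1.3433     0.2612     0.2239]
  [   0.4478     1.7537     0.0746]
  [   0.1990     0.2239     1.1443]
First solve x = (I − A)⁻¹ d = adj(I−A)·d / det(I−A); in particular x_1 = (0.5400·310 + 0.1050·80 + 0.0900·90) / 0.4020 = 183.90 / 0.4020 ≈ 457.46269.
Intermediate flow from 3 to 1: z_31 = a_31 · x_1 = 0.10 × 183.90 / 0.4020 = 18.39 / 0.4020 ≈ 45.746.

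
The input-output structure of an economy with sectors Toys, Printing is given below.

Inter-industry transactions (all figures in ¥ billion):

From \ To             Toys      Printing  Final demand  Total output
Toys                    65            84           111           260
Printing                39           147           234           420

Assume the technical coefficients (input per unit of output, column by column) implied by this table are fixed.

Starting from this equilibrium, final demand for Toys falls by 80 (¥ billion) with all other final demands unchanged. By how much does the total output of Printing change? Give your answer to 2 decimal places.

Δx_2 = -26.23

Technical coefficients a_ij = z_ij / X_j:
  a_11 = 65/260 = 0.25, a_21 = 39/260 = 0.15
  a_12 = 84/420 = 0.20, a_22 = 147/420 = 0.35
I − A =
  [   0.75    -0.20]
  [  -0.15     0.65]
det(I−A) = (0.75)(0.65) − (-0.20)(-0.15) = 0.4575
adj(I−A) = [[0.65, 0.20], [0.15, 0.75]]
(I − A)⁻¹ = adj(I−A) / det(I−A) ≈
  [   1.4208     0.4372]
  [   0.3279     1.6393]
Δx = (I − A)⁻¹ Δd with Δd having -80 in the Toys component and 0 elsewhere.
So Δx_2 = L_21 · (-80), where L_21 = adj(I−A)_21 / det(I−A) = 0.15 / 0.4575.
Δx_2 = 0.15 × (-80) / 0.4575 = -12.00 / 0.4575 ≈ -26.23.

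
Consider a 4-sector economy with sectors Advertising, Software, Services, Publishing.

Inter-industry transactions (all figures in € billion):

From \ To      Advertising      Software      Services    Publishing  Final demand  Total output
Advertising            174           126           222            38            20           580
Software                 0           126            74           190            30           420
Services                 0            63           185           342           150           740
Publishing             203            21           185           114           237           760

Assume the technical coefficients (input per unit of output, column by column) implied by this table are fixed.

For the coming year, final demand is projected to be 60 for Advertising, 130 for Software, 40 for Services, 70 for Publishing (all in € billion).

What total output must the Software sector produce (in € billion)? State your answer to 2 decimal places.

Technical coefficients a_ij = z_ij / X_j:
  a_11 = 174/580 = 0.30, a_21 = 0/580 = 0.00, a_31 = 0/580 = 0.00, a_41 = 203/580 = 0.35
  a_12 = 126/420 = 0.30, a_22 = 126/420 = 0.30, a_32 = 63/420 = 0.15, a_42 = 21/420 = 0.05
  a_13 = 222/740 = 0.30, a_23 = 74/740 = 0.10, a_33 = 185/740 = 0.25, a_43 = 185/740 = 0.25
  a_14 = 38/760 = 0.05, a_24 = 190/760 = 0.25, a_34 = 342/760 = 0.45, a_44 = 114/760 = 0.15
I − A =
  [   0.70    -0.30    -0.30    -0.05]
  [   0.00     0.70    -0.10    -0.25]
  [   0.00    -0.15     0.75    -0.45]
  [  -0.35    -0.05    -0.25     0.85]
Compute the cofactors C_ij = (−1)^(i+j)·(3×3 minor ij) of I−A; the adjugate is their transpose:
adj(I−A) = Cᵀ =
  [ 0.333750   0.206250   0.228000   0.201000]
  [ 0.081375   0.307125   0.127750   0.162750]
  [ 0.123375   0.149625   0.369250   0.246750]
  [ 0.178500   0.147000   0.210000   0.357000]
det(I−A) = Σ_j (I−A)_1j·C_1j = (0.70)(0.333750) + (-0.30)(0.081375) + (-0.30)(0.123375) + (-0.05)(0.178500) = 0.163275
(I − A)⁻¹ = adj(I−A) / det(I−A) ≈
  [   2.0441     1.2632     1.3964     1.2311]
  [   0.4984     1.8810     0.7824     0.9968]
  [   0.7556     0.9164     2.2615     1.5113]
  [   1.0932     0.9003     1.2862     2.1865]
x = (I − A)⁻¹ d = adj(I−A)·d / det(I−A), with det(I−A) = 0.163275:
  x_1 = (0.333750·60 + 0.206250·130 + 0.228000·40 + 0.201000·70) / 0.163275 = 70.0275 / 0.163275 ≈ 428.89
  x_2 = (0.081375·60 + 0.307125·130 + 0.127750·40 + 0.162750·70) / 0.163275 = 61.31125 / 0.163275 ≈ 375.51
  x_3 = (0.123375·60 + 0.149625·130 + 0.369250·40 + 0.246750·70) / 0.163275 = 58.89625 / 0.163275 ≈ 360.72
  x_4 = (0.178500·60 + 0.147000·130 + 0.210000·40 + 0.357000·70) / 0.163275 = 63.21 / 0.163275 ≈ 387.14

x_2 = 375.51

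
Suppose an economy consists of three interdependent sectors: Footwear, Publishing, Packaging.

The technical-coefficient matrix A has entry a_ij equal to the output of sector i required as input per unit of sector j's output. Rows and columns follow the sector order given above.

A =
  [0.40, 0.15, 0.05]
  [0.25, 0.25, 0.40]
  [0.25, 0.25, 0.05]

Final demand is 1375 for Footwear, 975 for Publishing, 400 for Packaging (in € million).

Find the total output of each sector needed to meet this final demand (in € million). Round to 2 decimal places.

x_1 = 3391.58, x_2 = 3642.30, x_3 = 2272.07

I − A =
  [   0.60    -0.15    -0.05]
  [  -0.25     0.75    -0.40]
  [  -0.25    -0.25     0.95]
Cofactors of I−A, C_ij = (−1)^(i+j)·(minor ij) (rows/columns in the sector order above):
  C_11 = (0.75)(0.95) − (-0.40)(-0.25) = 0.6125
  C_12 = −[(-0.25)(0.95) − (-0.40)(-0.25)] = 0.3375
  C_13 = (-0.25)(-0.25) − (0.75)(-0.25) = 0.2500
  C_21 = −[(-0.15)(0.95) − (-0.05)(-0.25)] = 0.1550
  C_22 = (0.60)(0.95) − (-0.05)(-0.25) = 0.5575
  C_23 = −[(0.60)(-0.25) − (-0.15)(-0.25)] = 0.1875
  C_31 = (-0.15)(-0.40) − (-0.05)(0.75) = 0.0975
  C_32 = −[(0.60)(-0.40) − (-0.05)(-0.25)] = 0.2525
  C_33 = (0.60)(0.75) − (-0.15)(-0.25) = 0.4125
det(I−A) = Σ_j (I−A)_1j·C_1j = (0.60)(0.6125) + (-0.15)(0.3375) + (-0.05)(0.2500) = 0.304375
adj(I−A) = Cᵀ =
  [ 0.6125   0.1550   0.0975]
  [ 0.3375   0.5575   0.2525]
  [ 0.2500   0.1875   0.4125]
(I − A)⁻¹ = adj(I−A) / det(I−A) ≈
  [   2.0123     0.5092     0.3203]
  [   1.1088     1.8316     0.8296]
  [   0.8214     0.6160     1.3552]
x = (I − A)⁻¹ d = adj(I−A)·d / det(I−A), with det(I−A) = 0.304375:
  x_1 = (0.6125·1375 + 0.1550·975 + 0.0975·400) / 0.304375 = 1032.3125 / 0.304375 ≈ 3391.58
  x_2 = (0.3375·1375 + 0.5575·975 + 0.2525·400) / 0.304375 = 1108.625 / 0.304375 ≈ 3642.30
  x_3 = (0.2500·1375 + 0.1875·975 + 0.4125·400) / 0.304375 = 691.5625 / 0.304375 ≈ 2272.07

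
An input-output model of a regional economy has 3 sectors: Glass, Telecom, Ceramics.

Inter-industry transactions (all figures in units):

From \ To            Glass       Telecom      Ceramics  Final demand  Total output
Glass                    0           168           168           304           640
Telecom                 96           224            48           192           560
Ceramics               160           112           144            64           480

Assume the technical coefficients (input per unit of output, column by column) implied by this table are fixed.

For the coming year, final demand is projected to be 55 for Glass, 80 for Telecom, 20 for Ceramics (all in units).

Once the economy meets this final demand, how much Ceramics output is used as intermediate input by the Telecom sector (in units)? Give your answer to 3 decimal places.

Technical coefficients a_ij = z_ij / X_j:
  a_GG = 0/640 = 0.00, a_TG = 96/640 = 0.15, a_CG = 160/640 = 0.25
  a_GT = 168/560 = 0.30, a_TT = 224/560 = 0.40, a_CT = 112/560 = 0.20
  a_GC = 168/480 = 0.35, a_TC = 48/480 = 0.10, a_CC = 144/480 = 0.30
I − A =
  [   1.00    -0.30    -0.35]
  [  -0.15     0.60    -0.10]
  [  -0.25    -0.20     0.70]
Cofactors of I−A, C_ij = (−1)^(i+j)·(minor ij) (rows/columns in the sector order above):
  C_11 = (0.60)(0.70) − (-0.10)(-0.20) = 0.4000
  C_12 = −[(-0.15)(0.70) − (-0.10)(-0.25)] = 0.1300
  C_13 = (-0.15)(-0.20) − (0.60)(-0.25) = 0.1800
  C_21 = −[(-0.30)(0.70) − (-0.35)(-0.20)] = 0.2800
  C_22 = (1.00)(0.70) − (-0.35)(-0.25) = 0.6125
  C_23 = −[(1.00)(-0.20) − (-0.30)(-0.25)] = 0.2750
  C_31 = (-0.30)(-0.10) − (-0.35)(0.60) = 0.2400
  C_32 = −[(1.00)(-0.10) − (-0.35)(-0.15)] = 0.1525
  C_33 = (1.00)(0.60) − (-0.30)(-0.15) = 0.5550
det(I−A) = Σ_j (I−A)_1j·C_1j = (1.00)(0.4000) + (-0.30)(0.1300) + (-0.35)(0.1800) = 0.2980
adj(I−A) = Cᵀ =
  [ 0.4000   0.2800   0.2400]
  [ 0.1300   0.6125   0.1525]
  [ 0.1800   0.2750   0.5550]
(I − A)⁻¹ = adj(I−A) / det(I−A) ≈
  [   1.3423     0.9396     0.8054]
  [   0.4362     2.0554     0.5117]
  [   0.6040     0.9228     1.8624]
First solve x = (I − A)⁻¹ d = adj(I−A)·d / det(I−A); in particular x_T = (0.1300·55 + 0.6125·80 + 0.1525·20) / 0.2980 = 59.20 / 0.2980 ≈ 198.65772.
Intermediate flow from C to T: z_CT = a_CT · x_T = 0.20 × 59.20 / 0.2980 = 11.84 / 0.2980 ≈ 39.732.

z_CT = 39.732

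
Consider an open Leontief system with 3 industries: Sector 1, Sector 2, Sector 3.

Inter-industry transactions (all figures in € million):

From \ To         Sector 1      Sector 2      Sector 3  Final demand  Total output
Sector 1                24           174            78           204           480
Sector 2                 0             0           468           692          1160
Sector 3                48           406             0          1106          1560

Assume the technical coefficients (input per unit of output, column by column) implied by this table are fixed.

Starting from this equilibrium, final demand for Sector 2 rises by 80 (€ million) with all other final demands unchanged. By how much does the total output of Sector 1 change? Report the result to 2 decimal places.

Technical coefficients a_ij = z_ij / X_j:
  a_11 = 24/480 = 0.05, a_21 = 0/480 = 0.00, a_31 = 48/480 = 0.10
  a_12 = 174/1160 = 0.15, a_22 = 0/1160 = 0.00, a_32 = 406/1160 = 0.35
  a_13 = 78/1560 = 0.05, a_23 = 468/1560 = 0.30, a_33 = 0/1560 = 0.00
I − A =
  [   0.95    -0.15    -0.05]
  [   0.00     1.00    -0.30]
  [  -0.10    -0.35     1.00]
Cofactors of I−A, C_ij = (−1)^(i+j)·(minor ij) (rows/columns in the sector order above):
  C_11 = (1.00)(1.00) − (-0.30)(-0.35) = 0.8950
  C_12 = −[(0.00)(1.00) − (-0.30)(-0.10)] = 0.0300
  C_13 = (0.00)(-0.35) − (1.00)(-0.10) = 0.1000
  C_21 = −[(-0.15)(1.00) − (-0.05)(-0.35)] = 0.1675
  C_22 = (0.95)(1.00) − (-0.05)(-0.10) = 0.9450
  C_23 = −[(0.95)(-0.35) − (-0.15)(-0.10)] = 0.3475
  C_31 = (-0.15)(-0.30) − (-0.05)(1.00) = 0.0950
  C_32 = −[(0.95)(-0.30) − (-0.05)(0.00)] = 0.2850
  C_33 = (0.95)(1.00) − (-0.15)(0.00) = 0.9500
det(I−A) = Σ_j (I−A)_1j·C_1j = (0.95)(0.8950) + (-0.15)(0.0300) + (-0.05)(0.1000) = 0.84075
adj(I−A) = Cᵀ =
  [ 0.8950   0.1675   0.0950]
  [ 0.0300   0.9450   0.2850]
  [ 0.1000   0.3475   0.9500]
(I − A)⁻¹ = adj(I−A) / det(I−A) ≈
  [   1.0645     0.1992     0.1130]
  [   0.0357     1.1240     0.3390]
  [   0.1189     0.4133     1.1299]
Δx = (I − A)⁻¹ Δd with Δd having +80 in the Sector 2 component and 0 elsewhere.
So Δx_1 = L_12 · (+80), where L_12 = adj(I−A)_12 / det(I−A) = 0.1675 / 0.84075.
Δx_1 = 0.1675 × (+80) / 0.84075 = 13.40 / 0.84075 ≈ 15.94.

Δx_1 = 15.94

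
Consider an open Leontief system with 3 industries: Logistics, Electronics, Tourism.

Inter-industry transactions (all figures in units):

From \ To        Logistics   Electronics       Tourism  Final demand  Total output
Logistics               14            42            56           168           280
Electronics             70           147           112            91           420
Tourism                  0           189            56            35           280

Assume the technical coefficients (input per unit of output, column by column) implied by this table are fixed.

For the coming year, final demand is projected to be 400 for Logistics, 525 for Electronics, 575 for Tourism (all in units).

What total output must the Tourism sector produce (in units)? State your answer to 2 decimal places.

Technical coefficients a_ij = z_ij / X_j:
  a_LL = 14/280 = 0.05, a_EL = 70/280 = 0.25, a_TL = 0/280 = 0.00
  a_LE = 42/420 = 0.10, a_EE = 147/420 = 0.35, a_TE = 189/420 = 0.45
  a_LT = 56/280 = 0.20, a_ET = 112/280 = 0.40, a_TT = 56/280 = 0.20
I − A =
  [   0.95    -0.10    -0.20]
  [  -0.25     0.65    -0.40]
  [   0.00    -0.45     0.80]
Cofactors of I−A, C_ij = (−1)^(i+j)·(minor ij) (rows/columns in the sector order above):
  C_11 = (0.65)(0.80) − (-0.40)(-0.45) = 0.3400
  C_12 = −[(-0.25)(0.80) − (-0.40)(0.00)] = 0.2000
  C_13 = (-0.25)(-0.45) − (0.65)(0.00) = 0.1125
  C_21 = −[(-0.10)(0.80) − (-0.20)(-0.45)] = 0.1700
  C_22 = (0.95)(0.80) − (-0.20)(0.00) = 0.7600
  C_23 = −[(0.95)(-0.45) − (-0.10)(0.00)] = 0.4275
  C_31 = (-0.10)(-0.40) − (-0.20)(0.65) = 0.1700
  C_32 = −[(0.95)(-0.40) − (-0.20)(-0.25)] = 0.4300
  C_33 = (0.95)(0.65) − (-0.10)(-0.25) = 0.5925
det(I−A) = Σ_j (I−A)_1j·C_1j = (0.95)(0.3400) + (-0.10)(0.2000) + (-0.20)(0.1125) = 0.2805
adj(I−A) = Cᵀ =
  [ 0.3400   0.1700   0.1700]
  [ 0.2000   0.7600   0.4300]
  [ 0.1125   0.4275   0.5925]
(I − A)⁻¹ = adj(I−A) / det(I−A) ≈
  [   1.2121     0.6061     0.6061]
  [   0.7130     2.7094     1.5330]
  [   0.4011     1.5241     2.1123]
x = (I − A)⁻¹ d = adj(I−A)·d / det(I−A), with det(I−A) = 0.2805:
  x_L = (0.3400·400 + 0.1700·525 + 0.1700·575) / 0.2805 = 323.00 / 0.2805 ≈ 1151.52
  x_E = (0.2000·400 + 0.7600·525 + 0.4300·575) / 0.2805 = 726.25 / 0.2805 ≈ 2589.13
  x_T = (0.1125·400 + 0.4275·525 + 0.5925·575) / 0.2805 = 610.125 / 0.2805 ≈ 2175.13

x_T = 2175.13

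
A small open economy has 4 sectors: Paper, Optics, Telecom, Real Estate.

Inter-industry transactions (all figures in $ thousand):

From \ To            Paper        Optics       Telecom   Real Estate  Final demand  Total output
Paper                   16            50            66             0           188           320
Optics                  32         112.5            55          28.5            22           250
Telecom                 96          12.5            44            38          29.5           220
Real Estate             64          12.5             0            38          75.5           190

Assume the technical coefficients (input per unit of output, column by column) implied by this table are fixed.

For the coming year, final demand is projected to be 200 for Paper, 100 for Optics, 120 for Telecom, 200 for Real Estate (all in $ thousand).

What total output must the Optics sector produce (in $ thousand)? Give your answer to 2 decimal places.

x_2 = 595.42

Technical coefficients a_ij = z_ij / X_j:
  a_11 = 16/320 = 0.05, a_21 = 32/320 = 0.10, a_31 = 96/320 = 0.30, a_41 = 64/320 = 0.20
  a_12 = 50/250 = 0.20, a_22 = 112.5/250 = 0.45, a_32 = 12.5/250 = 0.05, a_42 = 12.5/250 = 0.05
  a_13 = 66/220 = 0.30, a_23 = 55/220 = 0.25, a_33 = 44/220 = 0.20, a_43 = 0/220 = 0.00
  a_14 = 0/190 = 0.00, a_24 = 28.5/190 = 0.15, a_34 = 38/190 = 0.20, a_44 = 38/190 = 0.20
I − A =
  [   0.95    -0.20    -0.30     0.00]
  [  -0.10     0.55    -0.25    -0.15]
  [  -0.30    -0.05     0.80    -0.20]
  [  -0.20    -0.05     0.00     0.80]
Compute the cofactors C_ij = (−1)^(i+j)·(3×3 minor ij) of I−A; the adjugate is their transpose:
adj(I−A) = Cᵀ =
  [ 0.333500   0.143000   0.169750   0.069250]
  [ 0.158000   0.524000   0.223000   0.154000]
  [ 0.158250   0.103500   0.388875   0.116625]
  [ 0.093250   0.068500   0.056375   0.324125]
det(I−A) = Σ_j (I−A)_1j·C_1j = (0.95)(0.333500) + (-0.20)(0.158000) + (-0.30)(0.158250) + (0.00)(0.093250) = 0.23775
(I − A)⁻¹ = adj(I−A) / det(I−A) ≈
  [   1.4027     0.6015     0.7140     0.2913]
  [   0.6646     2.2040     0.9380     0.6477]
  [   0.6656     0.4353     1.6356     0.4905]
  [   0.3922     0.2881     0.2371     1.3633]
x = (I − A)⁻¹ d = adj(I−A)·d / det(I−A), with det(I−A) = 0.23775:
  x_1 = (0.333500·200 + 0.143000·100 + 0.169750·120 + 0.069250·200) / 0.23775 = 115.22 / 0.23775 ≈ 484.63
  x_2 = (0.158000·200 + 0.524000·100 + 0.223000·120 + 0.154000·200) / 0.23775 = 141.56 / 0.23775 ≈ 595.42
  x_3 = (0.158250·200 + 0.103500·100 + 0.388875·120 + 0.116625·200) / 0.23775 = 111.99 / 0.23775 ≈ 471.04
  x_4 = (0.093250·200 + 0.068500·100 + 0.056375·120 + 0.324125·200) / 0.23775 = 97.09 / 0.23775 ≈ 408.37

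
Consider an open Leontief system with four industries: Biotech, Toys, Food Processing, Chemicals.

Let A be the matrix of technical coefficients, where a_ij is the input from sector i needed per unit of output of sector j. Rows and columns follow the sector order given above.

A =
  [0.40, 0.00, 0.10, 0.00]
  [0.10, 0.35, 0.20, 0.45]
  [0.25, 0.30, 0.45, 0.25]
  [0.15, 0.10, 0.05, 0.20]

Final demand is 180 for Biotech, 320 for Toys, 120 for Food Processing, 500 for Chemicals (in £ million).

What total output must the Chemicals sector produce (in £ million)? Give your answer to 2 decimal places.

I − A =
  [   0.60     0.00    -0.10     0.00]
  [  -0.10     0.65    -0.20    -0.45]
  [  -0.25    -0.30     0.55    -0.25]
  [  -0.15    -0.10    -0.05     0.80]
Compute the cofactors C_ij = (−1)^(i+j)·(3×3 minor ij) of I−A; the adjugate is their transpose:
adj(I−A) = Cᵀ =
  [ 0.193375   0.026500   0.047500   0.029750]
  [ 0.133000   0.232750   0.124250   0.169750]
  [ 0.189875   0.159000   0.285000   0.178500]
  [ 0.064750   0.044000   0.042250   0.159250]
det(I−A) = Σ_j (I−A)_1j·C_1j = (0.60)(0.193375) + (0.00)(0.133000) + (-0.10)(0.189875) + (0.00)(0.064750) = 0.0970375
(I − A)⁻¹ = adj(I−A) / det(I−A) ≈
  [   1.9928     0.2731     0.4895     0.3066]
  [   1.3706     2.3986     1.2804     1.7493]
  [   1.9567     1.6385     2.9370     1.8395]
  [   0.6673     0.4534     0.4354     1.6411]
x = (I − A)⁻¹ d = adj(I−A)·d / det(I−A), with det(I−A) = 0.0970375:
  x_B = (0.193375·180 + 0.026500·320 + 0.047500·120 + 0.029750·500) / 0.0970375 = 63.8625 / 0.0970375 ≈ 658.12
  x_T = (0.133000·180 + 0.232750·320 + 0.124250·120 + 0.169750·500) / 0.0970375 = 198.205 / 0.0970375 ≈ 2042.56
  x_F = (0.189875·180 + 0.159000·320 + 0.285000·120 + 0.178500·500) / 0.0970375 = 208.5075 / 0.0970375 ≈ 2148.73
  x_C = (0.064750·180 + 0.044000·320 + 0.042250·120 + 0.159250·500) / 0.0970375 = 110.43 / 0.0970375 ≈ 1138.01

x_C = 1138.01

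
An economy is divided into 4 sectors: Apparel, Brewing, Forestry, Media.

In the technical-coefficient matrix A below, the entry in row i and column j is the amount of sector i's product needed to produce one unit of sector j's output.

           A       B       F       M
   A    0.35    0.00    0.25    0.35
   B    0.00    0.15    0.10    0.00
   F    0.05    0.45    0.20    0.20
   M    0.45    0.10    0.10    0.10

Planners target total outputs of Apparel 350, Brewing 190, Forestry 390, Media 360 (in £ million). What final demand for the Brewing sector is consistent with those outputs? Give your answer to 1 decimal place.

I − A =
  [   0.65     0.00    -0.25    -0.35]
  [   0.00     0.85    -0.10     0.00]
  [  -0.05    -0.45     0.80    -0.20]
  [  -0.45    -0.10    -0.10     0.90]
d = (I − A) x:
  d_A = (+0.65)·350 + (+0.00)·190 + (-0.25)·390 + (-0.35)·360 = 4.0
  d_B = (+0.00)·350 + (+0.85)·190 + (-0.10)·390 + (+0.00)·360 = 122.5
  d_F = (-0.05)·350 + (-0.45)·190 + (+0.80)·390 + (-0.20)·360 = 137.0
  d_M = (-0.45)·350 + (-0.10)·190 + (-0.10)·390 + (+0.90)·360 = 108.5

d_B = 122.5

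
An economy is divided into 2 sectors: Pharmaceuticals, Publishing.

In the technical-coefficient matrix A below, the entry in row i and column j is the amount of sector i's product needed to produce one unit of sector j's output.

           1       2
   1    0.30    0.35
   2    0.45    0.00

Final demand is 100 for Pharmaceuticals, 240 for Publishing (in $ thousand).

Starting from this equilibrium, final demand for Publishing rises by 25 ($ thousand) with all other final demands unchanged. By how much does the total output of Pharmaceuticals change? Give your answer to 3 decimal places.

I − A =
  [   0.70    -0.35]
  [  -0.45     1.00]
det(I−A) = (0.70)(1.00) − (-0.35)(-0.45) = 0.5425
adj(I−A) = [[1.00, 0.35], [0.45, 0.70]]
(I − A)⁻¹ = adj(I−A) / det(I−A) ≈
  [   1.8433     0.6452]
  [   0.8295     1.2903]
Δx = (I − A)⁻¹ Δd with Δd having +25 in the Publishing component and 0 elsewhere.
So Δx_1 = L_12 · (+25), where L_12 = adj(I−A)_12 / det(I−A) = 0.35 / 0.5425.
Δx_1 = 0.35 × (+25) / 0.5425 = 8.75 / 0.5425 ≈ 16.129.

Δx_1 = 16.129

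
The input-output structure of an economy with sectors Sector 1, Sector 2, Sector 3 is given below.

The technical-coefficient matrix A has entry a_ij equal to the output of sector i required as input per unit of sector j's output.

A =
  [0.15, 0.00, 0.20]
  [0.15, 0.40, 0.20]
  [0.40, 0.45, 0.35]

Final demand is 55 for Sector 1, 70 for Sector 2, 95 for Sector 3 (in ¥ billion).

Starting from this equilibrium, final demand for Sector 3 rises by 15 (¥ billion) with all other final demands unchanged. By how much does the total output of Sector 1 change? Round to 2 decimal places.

I − A =
  [   0.85     0.00    -0.20]
  [  -0.15     0.60    -0.20]
  [  -0.40    -0.45     0.65]
Cofactors of I−A, C_ij = (−1)^(i+j)·(minor ij) (rows/columns in the sector order above):
  C_11 = (0.60)(0.65) − (-0.20)(-0.45) = 0.3000
  C_12 = −[(-0.15)(0.65) − (-0.20)(-0.40)] = 0.1775
  C_13 = (-0.15)(-0.45) − (0.60)(-0.40) = 0.3075
  C_21 = −[(0.00)(0.65) − (-0.20)(-0.45)] = 0.0900
  C_22 = (0.85)(0.65) − (-0.20)(-0.40) = 0.4725
  C_23 = −[(0.85)(-0.45) − (0.00)(-0.40)] = 0.3825
  C_31 = (0.00)(-0.20) − (-0.20)(0.60) = 0.1200
  C_32 = −[(0.85)(-0.20) − (-0.20)(-0.15)] = 0.2000
  C_33 = (0.85)(0.60) − (0.00)(-0.15) = 0.5100
det(I−A) = Σ_j (I−A)_1j·C_1j = (0.85)(0.3000) + (0.00)(0.1775) + (-0.20)(0.3075) = 0.1935
adj(I−A) = Cᵀ =
  [ 0.3000   0.0900   0.1200]
  [ 0.1775   0.4725   0.2000]
  [ 0.3075   0.3825   0.5100]
(I − A)⁻¹ = adj(I−A) / det(I−A) ≈
  [   1.5504     0.4651     0.6202]
  [   0.9173     2.4419     1.0336]
  [   1.5891     1.9767     2.6357]
Δx = (I − A)⁻¹ Δd with Δd having +15 in the Sector 3 component and 0 elsewhere.
So Δx_1 = L_13 · (+15), where L_13 = adj(I−A)_13 / det(I−A) = 0.1200 / 0.1935.
Δx_1 = 0.1200 × (+15) / 0.1935 = 1.80 / 0.1935 ≈ 9.30.

Δx_1 = 9.30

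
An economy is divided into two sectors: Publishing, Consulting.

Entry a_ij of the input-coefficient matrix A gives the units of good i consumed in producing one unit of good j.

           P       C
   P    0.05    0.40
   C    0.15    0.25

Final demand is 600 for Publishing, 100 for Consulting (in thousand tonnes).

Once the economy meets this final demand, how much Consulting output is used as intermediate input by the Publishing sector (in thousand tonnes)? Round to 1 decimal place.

I − A =
  [   0.95    -0.40]
  [  -0.15     0.75]
det(I−A) = (0.95)(0.75) − (-0.40)(-0.15) = 0.6525
adj(I−A) = [[0.75, 0.40], [0.15, 0.95]]
(I − A)⁻¹ = adj(I−A) / det(I−A) ≈
  [   1.1494     0.6130]
  [   0.2299     1.4559]
First solve x = (I − A)⁻¹ d = adj(I−A)·d / det(I−A); in particular x_P = (0.75·600 + 0.40·100) / 0.6525 = 490.00 / 0.6525 ≈ 750.958.
Intermediate flow from C to P: z_CP = a_CP · x_P = 0.15 × 490.00 / 0.6525 = 73.50 / 0.6525 ≈ 112.6.

z_CP = 112.6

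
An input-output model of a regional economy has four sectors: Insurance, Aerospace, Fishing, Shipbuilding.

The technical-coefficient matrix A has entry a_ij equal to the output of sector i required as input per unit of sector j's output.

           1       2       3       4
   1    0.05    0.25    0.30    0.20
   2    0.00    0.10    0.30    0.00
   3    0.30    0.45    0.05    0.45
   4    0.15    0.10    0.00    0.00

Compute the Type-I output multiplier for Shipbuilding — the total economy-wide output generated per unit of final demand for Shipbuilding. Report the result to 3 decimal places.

I − A =
  [   0.95    -0.25    -0.30    -0.20]
  [   0.00     0.90    -0.30     0.00]
  [  -0.30    -0.45     0.95    -0.45]
  [  -0.15    -0.10     0.00     1.00]
Compute the cofactors C_ij = (−1)^(i+j)·(3×3 minor ij) of I−A; the adjugate is their transpose:
adj(I−A) = Cᵀ =
  [ 0.706500   0.405000   0.351000   0.299250]
  [ 0.110250   0.763750   0.276000   0.146250]
  [ 0.330750   0.554625   0.828000   0.438750]
  [ 0.117000   0.137125   0.080250   0.580500]
det(I−A) = Σ_j (I−A)_1j·C_1j = (0.95)(0.706500) + (-0.25)(0.110250) + (-0.30)(0.330750) + (-0.20)(0.117000) = 0.5209875
(I − A)⁻¹ = adj(I−A) / det(I−A) ≈
  [   1.3561     0.7774     0.6737     0.5744]
  [   0.2116     1.4660     0.5298     0.2807]
  [   0.6349     1.0646     1.5893     0.8422]
  [   0.2246     0.2632     0.1540     1.1142]
The output multiplier for sector j is the column-j sum of the Leontief inverse (I − A)⁻¹ = adj(I−A) / det(I−A).
Column 4 of adj(I−A): (0.299250, 0.146250, 0.438750, 0.580500); det(I−A) = 0.5209875.
m_4 = (0.299250 + 0.146250 + 0.438750 + 0.580500) / 0.5209875 = 1.46475 / 0.5209875 ≈ 2.811.

m_4 = 2.811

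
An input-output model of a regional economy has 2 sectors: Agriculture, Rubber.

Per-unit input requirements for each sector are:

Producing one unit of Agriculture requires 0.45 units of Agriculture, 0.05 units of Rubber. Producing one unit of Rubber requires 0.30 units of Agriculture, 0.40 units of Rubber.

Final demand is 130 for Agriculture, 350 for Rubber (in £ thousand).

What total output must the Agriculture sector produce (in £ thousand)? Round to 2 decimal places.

x_1 = 580.95

I − A =
  [   0.55    -0.30]
  [  -0.05     0.60]
det(I−A) = (0.55)(0.60) − (-0.30)(-0.05) = 0.3150
adj(I−A) = [[0.60, 0.30], [0.05, 0.55]]
(I − A)⁻¹ = adj(I−A) / det(I−A) ≈
  [   1.9048     0.9524]
  [   0.1587     1.7460]
x = (I − A)⁻¹ d = adj(I−A)·d / det(I−A), with det(I−A) = 0.3150:
  x_1 = (0.60·130 + 0.30·350) / 0.3150 = 183.00 / 0.3150 ≈ 580.95
  x_2 = (0.05·130 + 0.55·350) / 0.3150 = 199.00 / 0.3150 ≈ 631.75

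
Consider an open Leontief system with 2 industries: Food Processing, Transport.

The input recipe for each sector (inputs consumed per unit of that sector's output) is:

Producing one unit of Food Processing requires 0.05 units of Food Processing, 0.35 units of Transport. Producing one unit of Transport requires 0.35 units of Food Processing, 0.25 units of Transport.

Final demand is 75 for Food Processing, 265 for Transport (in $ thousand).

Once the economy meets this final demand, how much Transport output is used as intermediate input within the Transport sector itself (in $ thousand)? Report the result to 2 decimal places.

I − A =
  [   0.95    -0.35]
  [  -0.35     0.75]
det(I−A) = (0.95)(0.75) − (-0.35)(-0.35) = 0.5900
adj(I−A) = [[0.75, 0.35], [0.35, 0.95]]
(I − A)⁻¹ = adj(I−A) / det(I−A) ≈
  [   1.2712     0.5932]
  [   0.5932     1.6102]
First solve x = (I − A)⁻¹ d = adj(I−A)·d / det(I−A); in particular x_2 = (0.35·75 + 0.95·265) / 0.5900 = 278.00 / 0.5900 ≈ 471.1864.
Intermediate flow from 2 to 2: z_22 = a_22 · x_2 = 0.25 × 278.00 / 0.5900 = 69.50 / 0.5900 ≈ 117.80.

z_22 = 117.80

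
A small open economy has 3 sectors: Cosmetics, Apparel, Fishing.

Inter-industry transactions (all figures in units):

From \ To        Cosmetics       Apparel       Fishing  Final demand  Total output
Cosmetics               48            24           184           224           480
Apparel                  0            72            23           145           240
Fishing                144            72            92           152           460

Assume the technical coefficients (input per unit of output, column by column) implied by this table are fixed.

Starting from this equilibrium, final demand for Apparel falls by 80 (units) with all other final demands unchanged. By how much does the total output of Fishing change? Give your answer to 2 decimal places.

Δx_F = -59.26

Technical coefficients a_ij = z_ij / X_j:
  a_CC = 48/480 = 0.10, a_AC = 0/480 = 0.00, a_FC = 144/480 = 0.30
  a_CA = 24/240 = 0.10, a_AA = 72/240 = 0.30, a_FA = 72/240 = 0.30
  a_CF = 184/460 = 0.40, a_AF = 23/460 = 0.05, a_FF = 92/460 = 0.20
I − A =
  [   0.90    -0.10    -0.40]
  [   0.00     0.70    -0.05]
  [  -0.30    -0.30     0.80]
Cofactors of I−A, C_ij = (−1)^(i+j)·(minor ij) (rows/columns in the sector order above):
  C_11 = (0.70)(0.80) − (-0.05)(-0.30) = 0.5450
  C_12 = −[(0.00)(0.80) − (-0.05)(-0.30)] = 0.0150
  C_13 = (0.00)(-0.30) − (0.70)(-0.30) = 0.2100
  C_21 = −[(-0.10)(0.80) − (-0.40)(-0.30)] = 0.2000
  C_22 = (0.90)(0.80) − (-0.40)(-0.30) = 0.6000
  C_23 = −[(0.90)(-0.30) − (-0.10)(-0.30)] = 0.3000
  C_31 = (-0.10)(-0.05) − (-0.40)(0.70) = 0.2850
  C_32 = −[(0.90)(-0.05) − (-0.40)(0.00)] = 0.0450
  C_33 = (0.90)(0.70) − (-0.10)(0.00) = 0.6300
det(I−A) = Σ_j (I−A)_1j·C_1j = (0.90)(0.5450) + (-0.10)(0.0150) + (-0.40)(0.2100) = 0.4050
adj(I−A) = Cᵀ =
  [ 0.5450   0.2000   0.2850]
  [ 0.0150   0.6000   0.0450]
  [ 0.2100   0.3000   0.6300]
(I − A)⁻¹ = adj(I−A) / det(I−A) ≈
  [   1.3457     0.4938     0.7037]
  [   0.0370     1.4815     0.1111]
  [   0.5185     0.7407     1.5556]
Δx = (I − A)⁻¹ Δd with Δd having -80 in the Apparel component and 0 elsewhere.
So Δx_F = L_FA · (-80), where L_FA = adj(I−A)_FA / det(I−A) = 0.3000 / 0.4050.
Δx_F = 0.3000 × (-80) / 0.4050 = -24.00 / 0.4050 ≈ -59.26.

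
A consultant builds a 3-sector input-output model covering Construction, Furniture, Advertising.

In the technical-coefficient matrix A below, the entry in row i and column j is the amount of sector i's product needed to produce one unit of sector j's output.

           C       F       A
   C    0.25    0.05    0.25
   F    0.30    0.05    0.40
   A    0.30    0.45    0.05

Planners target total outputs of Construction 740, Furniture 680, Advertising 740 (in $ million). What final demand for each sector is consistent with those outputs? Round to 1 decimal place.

I − A =
  [   0.75    -0.05    -0.25]
  [  -0.30     0.95    -0.40]
  [  -0.30    -0.45     0.95]
d = (I − A) x:
  d_C = (+0.75)·740 + (-0.05)·680 + (-0.25)·740 = 336.0
  d_F = (-0.30)·740 + (+0.95)·680 + (-0.40)·740 = 128.0
  d_A = (-0.30)·740 + (-0.45)·680 + (+0.95)·740 = 175.0

d_C = 336.0, d_F = 128.0, d_A = 175.0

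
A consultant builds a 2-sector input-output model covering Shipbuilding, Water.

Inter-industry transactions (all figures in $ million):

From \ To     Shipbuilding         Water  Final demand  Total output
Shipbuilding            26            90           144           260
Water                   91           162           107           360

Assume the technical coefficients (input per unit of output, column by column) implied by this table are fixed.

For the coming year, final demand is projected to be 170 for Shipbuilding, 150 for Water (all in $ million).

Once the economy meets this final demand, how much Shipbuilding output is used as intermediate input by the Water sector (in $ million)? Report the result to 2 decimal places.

Technical coefficients a_ij = z_ij / X_j:
  a_11 = 26/260 = 0.10, a_21 = 91/260 = 0.35
  a_12 = 90/360 = 0.25, a_22 = 162/360 = 0.45
I − A =
  [   0.90    -0.25]
  [  -0.35     0.55]
det(I−A) = (0.90)(0.55) − (-0.25)(-0.35) = 0.4075
adj(I−A) = [[0.55, 0.25], [0.35, 0.90]]
(I − A)⁻¹ = adj(I−A) / det(I−A) ≈
  [   1.3497     0.6135]
  [   0.8589     2.2086]
First solve x = (I − A)⁻¹ d = adj(I−A)·d / det(I−A); in particular x_2 = (0.35·170 + 0.90·150) / 0.4075 = 194.50 / 0.4075 ≈ 477.3006.
Intermediate flow from 1 to 2: z_12 = a_12 · x_2 = 0.25 × 194.50 / 0.4075 = 48.625 / 0.4075 ≈ 119.33.

z_12 = 119.33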